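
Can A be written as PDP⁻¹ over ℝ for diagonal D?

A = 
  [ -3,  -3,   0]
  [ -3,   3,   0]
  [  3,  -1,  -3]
Yes

Characteristic polynomial: det(λI - A) = λ³ + 3λ² - 18λ - 54
Testing integer divisors of the constant term: p(-3) = 0, so (λ + 3) is a factor:
p(λ) = (λ + 3)(λ² - 18)
λ² - 18 = 0  ⇒  λ = (0 ± √((0)² - 4·(-18)))/2 = (0 ± √(72))/2
  = 3√2,  -3√2
Eigenvalues: -3, 3√2, -3√2  (≈ -3, 4.243, -4.243)
The two irrational eigenvalues are distinct (simple), so each has alg. mult. = geom. mult. = 1.
λ=-3: alg. mult. = 1, geom. mult. = 3 - rank(A - (-3)I) = 3 - 2 = 1
Sum of geometric multiplicities equals n, so A has n independent eigenvectors.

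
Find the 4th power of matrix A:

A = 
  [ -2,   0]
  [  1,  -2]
A² = A·A:
A²[1,1] = (-2)(-2) + (0)(1) = 4
A²[1,2] = (-2)(0) + (0)(-2) = 0
A²[2,1] = (1)(-2) + (-2)(1) = -4
A²[2,2] = (1)(0) + (-2)(-2) = 4
A² = 
  [  4,   0]
  [ -4,   4]

A^3 = A^2·A:
A^3[1,1] = (4)(-2) + (0)(1) = -8
A^3[1,2] = (4)(0) + (0)(-2) = 0
A^3[2,1] = (-4)(-2) + (4)(1) = 12
A^3[2,2] = (-4)(0) + (4)(-2) = -8
A^3 = 
  [ -8,   0]
  [ 12,  -8]

A^4 = A^3·A:
A^4[1,1] = (-8)(-2) + (0)(1) = 16
A^4[1,2] = (-8)(0) + (0)(-2) = 0
A^4[2,1] = (12)(-2) + (-8)(1) = -32
A^4[2,2] = (12)(0) + (-8)(-2) = 16
A^4 = 
  [ 16,   0]
  [-32,  16]

Therefore
A^4 = 
  [ 16,   0]
  [-32,  16]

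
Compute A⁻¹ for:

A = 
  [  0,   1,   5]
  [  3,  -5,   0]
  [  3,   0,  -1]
det(A) = (0)·((-5)(-1) - (0)(0)) - (1)·((3)(-1) - (0)(3)) + (5)·((3)(0) - (-5)(3))
  = (0)(5) - (1)(-3) + (5)(15)
  = 78
det(A) = 78 ≠ 0, so A is invertible.

Cofactors Cᵢⱼ = (-1)ⁱ⁺ʲ·Mᵢⱼ:
C = 
  [  5,   3,  15]
  [  1, -15,   3]
  [ 25,  15,  -3]

adj(A) = Cᵀ:
adj(A) = 
  [  5,   1,  25]
  [  3, -15,  15]
  [ 15,   3,  -3]

A⁻¹ = (1/78) · adj(A):
A⁻¹ = 
  [ 5/78,  1/78, 25/78]
  [ 1/26, -5/26,  5/26]
  [ 5/26,  1/26, -1/26]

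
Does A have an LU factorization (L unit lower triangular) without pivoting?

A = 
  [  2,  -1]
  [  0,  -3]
Yes.
A[1,1] = 2 ≠ 0, so Gaussian elimination proceeds without a row swap: multiplier ℓ₂₁ = (0)/(2) = 0, and U[2,2] = -3 - (0)(-1) = -3.
L = 
  [  1,   0]
  [  0,   1]
U = 
  [  2,  -1]
  [  0,  -3]
Check row 2 of LU: [(0)(2), (0)(-1) + (-3)] = [0, -3] = row 2 of A ✓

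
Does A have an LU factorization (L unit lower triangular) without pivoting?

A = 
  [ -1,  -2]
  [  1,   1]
Yes.
A[1,1] = -1 ≠ 0, so Gaussian elimination proceeds without a row swap: multiplier ℓ₂₁ = (1)/(-1) = -1, and U[2,2] = 1 - (-1)(-2) = -1.
L = 
  [  1,   0]
  [ -1,   1]
U = 
  [ -1,  -2]
  [  0,  -1]
Check row 2 of LU: [(-1)(-1), (-1)(-2) + (-1)] = [1, 1] = row 2 of A ✓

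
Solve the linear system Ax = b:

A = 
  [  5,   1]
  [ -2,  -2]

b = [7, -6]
x = [1, 2]

Row reduce the augmented matrix [A|b]:
R2 → R2 + (2/5)·R1
REF = 
  [    5,     1,     7]
  [    0,  -8/5, -16/5]

Back-substitution:
x₂ = (-16/5) / (-8/5) = 2
x₁ = (7 - (1)(2)) / 5 = 1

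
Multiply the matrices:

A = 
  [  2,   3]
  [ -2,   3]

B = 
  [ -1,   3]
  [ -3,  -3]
A is 2×2 and B is 2×2, so AB is 2×2. Each entry is (row of A)·(column of B):
AB[1,1] = (2)(-1) + (3)(-3) = -11
AB[1,2] = (2)(3) + (3)(-3) = -3
AB[2,1] = (-2)(-1) + (3)(-3) = -7
AB[2,2] = (-2)(3) + (3)(-3) = -15

AB = 
  [-11,  -3]
  [ -7, -15]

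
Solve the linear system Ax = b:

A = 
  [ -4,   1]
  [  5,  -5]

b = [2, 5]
x = [-1, -2]

Row reduce the augmented matrix [A|b]:
R2 → R2 + (5/4)·R1
REF = 
  [   -4,     1,     2]
  [    0, -15/4,  15/2]

Back-substitution:
x₂ = (15/2) / (-15/4) = -2
x₁ = (2 - (1)(-2)) / (-4) = -1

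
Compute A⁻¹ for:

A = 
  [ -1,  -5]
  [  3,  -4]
det(A) = (-1)(-4) - (-5)(3) = 19
For a 2×2 matrix, A⁻¹ = (1/det(A)) · [[d, -b], [-c, a]]
    = (1/19) · [[-4, 5], [-3, -1]]

A⁻¹ = 
  [-4/19,  5/19]
  [-3/19, -1/19]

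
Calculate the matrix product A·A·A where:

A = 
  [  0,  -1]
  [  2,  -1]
A² = A·A:
A²[1,1] = (0)(0) + (-1)(2) = -2
A²[1,2] = (0)(-1) + (-1)(-1) = 1
A²[2,1] = (2)(0) + (-1)(2) = -2
A²[2,2] = (2)(-1) + (-1)(-1) = -1
A² = 
  [ -2,   1]
  [ -2,  -1]

A^3 = A^2·A:
A^3[1,1] = (-2)(0) + (1)(2) = 2
A^3[1,2] = (-2)(-1) + (1)(-1) = 1
A^3[2,1] = (-2)(0) + (-1)(2) = -2
A^3[2,2] = (-2)(-1) + (-1)(-1) = 3
A^3 = 
  [  2,   1]
  [ -2,   3]

Therefore
A^3 = 
  [  2,   1]
  [ -2,   3]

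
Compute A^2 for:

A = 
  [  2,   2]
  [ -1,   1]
A² = A·A:
A²[1,1] = (2)(2) + (2)(-1) = 2
A²[1,2] = (2)(2) + (2)(1) = 6
A²[2,1] = (-1)(2) + (1)(-1) = -3
A²[2,2] = (-1)(2) + (1)(1) = -1
A² = 
  [  2,   6]
  [ -3,  -1]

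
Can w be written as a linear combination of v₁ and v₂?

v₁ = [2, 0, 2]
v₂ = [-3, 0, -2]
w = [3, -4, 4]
No

Form the augmented matrix and row-reduce:
[v₁|v₂|w] = 
  [  2,  -3,   3]
  [  0,   0,  -4]
  [  2,  -2,   4]
R3 → R3 - (1)·R1
Swap R2 ↔ R3
REF = 
  [  2,  -3,   3]
  [  0,   1,   1]
  [  0,   0,  -4]

Row 3 reads [0 0 | -4], i.e. 0 = -4, so the system is inconsistent and w ∉ span{v₁, v₂}.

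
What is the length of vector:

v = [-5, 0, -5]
7.071

||v||₂ = √((-5)² + (0)² + (-5)²) = √50 = 7.071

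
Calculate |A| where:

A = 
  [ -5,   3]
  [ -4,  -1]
17

For a 2×2 matrix, det = ad - bc = (-5)(-1) - (3)(-4) = 17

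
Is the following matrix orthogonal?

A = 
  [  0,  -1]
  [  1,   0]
Yes

AᵀA = 
  [  1,   0]
  [  0,   1]
= I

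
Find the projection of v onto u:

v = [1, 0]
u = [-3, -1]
v·u = (1)(-3) + (0)(-1) = -3
u·u = (-3)² + (-1)² = 10
proj_u(v) = (v·u / u·u) × u = (-3/10) × u

proj_u(v) = [9/10, 3/10]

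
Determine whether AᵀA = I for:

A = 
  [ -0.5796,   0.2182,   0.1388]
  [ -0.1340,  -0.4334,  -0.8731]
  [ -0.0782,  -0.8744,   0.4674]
No

AᵀA = 
  [  0.3600,   0,   0]
  [  0,   1,   0]
  [  0,   0,   1]
≠ I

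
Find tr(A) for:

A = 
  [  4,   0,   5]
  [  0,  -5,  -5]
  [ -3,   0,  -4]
-5

tr(A) = 4 + -5 + -4 = -5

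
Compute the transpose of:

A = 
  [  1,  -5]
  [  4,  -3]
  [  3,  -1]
Aᵀ = 
  [  1,   4,   3]
  [ -5,  -3,  -1]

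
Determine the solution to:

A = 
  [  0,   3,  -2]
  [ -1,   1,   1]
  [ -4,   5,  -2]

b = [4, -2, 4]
x = [0, 0, -2]

Row reduce the augmented matrix [A|b]:
Swap R1 ↔ R2
R3 → R3 - (4)·R1
R3 → R3 - (1/3)·R2
REF = 
  [   -1,     1,     1,    -2]
  [    0,     3,    -2,     4]
  [    0,     0, -16/3,  32/3]

Back-substitution:
x₃ = (32/3) / (-16/3) = -2
x₂ = (4 - (-2)(-2)) / 3 = 0
x₁ = (-2 - (1)(0) - (1)(-2)) / (-1) = 0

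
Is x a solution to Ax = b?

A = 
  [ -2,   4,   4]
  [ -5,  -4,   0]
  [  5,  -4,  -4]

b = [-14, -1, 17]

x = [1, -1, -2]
Yes

Ax = [-14, -1, 17] = b ✓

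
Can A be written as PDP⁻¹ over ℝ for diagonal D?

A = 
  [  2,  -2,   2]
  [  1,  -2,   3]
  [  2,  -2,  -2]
No

Characteristic polynomial: det(λI - A) = λ³ + 2λ² - 8
By the rational root theorem any rational root is an integer dividing 8; none of those is a root, so p(λ) has no rational roots and hence (being an irreducible cubic) no repeated roots.
Discriminant of the cubic: Δ = -1472
Δ < 0 ⇒ one real eigenvalue and a complex-conjugate pair: λ ≈ -1.755 + 1.49i, -1.755 - 1.49i, 1.51
Has complex eigenvalues (not diagonalizable over ℝ).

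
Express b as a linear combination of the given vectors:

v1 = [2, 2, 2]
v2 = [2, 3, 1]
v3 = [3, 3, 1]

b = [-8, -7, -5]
c1 = -2, c2 = 1, c3 = -2

b = -2·v1 + 1·v2 + -2·v3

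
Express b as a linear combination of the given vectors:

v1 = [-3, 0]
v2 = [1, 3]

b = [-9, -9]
c1 = 2, c2 = -3

b = 2·v1 + -3·v2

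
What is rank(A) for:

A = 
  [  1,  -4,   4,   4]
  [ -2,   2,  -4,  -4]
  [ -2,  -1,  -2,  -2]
rank(A) = 2

Row reduce:
R2 → R2 + (2)·R1
R3 → R3 + (2)·R1
R3 → R3 - (3/2)·R2
REF = 
  [  1,  -4,   4,   4]
  [  0,  -6,   4,   4]
  [  0,   0,   0,   0]
Pivot columns: 1, 2 → 2 pivots.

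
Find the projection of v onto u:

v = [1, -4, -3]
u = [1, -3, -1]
v·u = (1)(1) + (-4)(-3) + (-3)(-1) = 16
u·u = (1)² + (-3)² + (-1)² = 11
proj_u(v) = (v·u / u·u) × u = (16/11) × u

proj_u(v) = [16/11, -48/11, -16/11]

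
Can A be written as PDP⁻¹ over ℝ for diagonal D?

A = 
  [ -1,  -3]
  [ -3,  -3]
Yes

tr(A) = -4, det(A) = -6
Characteristic polynomial: λ² - tr(A)λ + det(A) = λ² + 4λ - 6
λ² + 4λ - 6 = 0  ⇒  λ = (-4 ± √((4)² - 4·(-6)))/2 = (-4 ± √(40))/2
  = -2 + √10,  -2 - √10
Eigenvalues: -2 + √10, -2 - √10  (≈ 1.162, -5.162)
The two irrational eigenvalues are distinct (simple), so each has alg. mult. = geom. mult. = 1.
Sum of geometric multiplicities equals n, so A has n independent eigenvectors.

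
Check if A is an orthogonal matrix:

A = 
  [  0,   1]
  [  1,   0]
Yes

AᵀA = 
  [  1,   0]
  [  0,   1]
= I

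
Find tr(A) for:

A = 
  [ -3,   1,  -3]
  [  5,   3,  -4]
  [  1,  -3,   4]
4

tr(A) = -3 + 3 + 4 = 4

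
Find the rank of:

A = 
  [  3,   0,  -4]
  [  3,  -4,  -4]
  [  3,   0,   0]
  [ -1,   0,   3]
rank(A) = 3

Row reduce:
R2 → R2 - (1)·R1
R3 → R3 - (1)·R1
R4 → R4 + (1/3)·R1
R4 → R4 - (5/12)·R3
REF = 
  [  3,   0,  -4]
  [  0,  -4,   0]
  [  0,   0,   4]
  [  0,   0,   0]
Pivot columns: 1, 2, 3 → 3 pivots.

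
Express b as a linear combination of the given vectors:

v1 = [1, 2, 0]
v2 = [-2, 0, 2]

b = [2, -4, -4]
c1 = -2, c2 = -2

b = -2·v1 + -2·v2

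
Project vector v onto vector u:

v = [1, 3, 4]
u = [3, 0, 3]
v·u = (1)(3) + (3)(0) + (4)(3) = 15
u·u = (3)² + (0)² + (3)² = 18
proj_u(v) = (v·u / u·u) × u = (15/18) × u = (5/6) × u

proj_u(v) = [5/2, 0, 5/2]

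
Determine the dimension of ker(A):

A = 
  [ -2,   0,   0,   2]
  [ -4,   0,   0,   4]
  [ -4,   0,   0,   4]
nullity(A) = 3

Row reduce:
R2 → R2 - (2)·R1
R3 → R3 - (2)·R1
REF = 
  [ -2,   0,   0,   2]
  [  0,   0,   0,   0]
  [  0,   0,   0,   0]
Pivot columns: 1 → 1 pivot.
rank(A) = 1, so nullity(A) = 4 - 1 = 3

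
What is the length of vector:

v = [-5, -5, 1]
7.141

||v||₂ = √((-5)² + (-5)² + (1)²) = √51 = 7.141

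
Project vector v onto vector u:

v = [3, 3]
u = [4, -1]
proj_u(v) = [36/17, -9/17]

v·u = (3)(4) + (3)(-1) = 9
u·u = (4)² + (-1)² = 17
proj_u(v) = (v·u / u·u) × u = (9/17) × u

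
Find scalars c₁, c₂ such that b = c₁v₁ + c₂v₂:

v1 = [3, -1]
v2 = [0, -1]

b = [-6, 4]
c1 = -2, c2 = -2

b = -2·v1 + -2·v2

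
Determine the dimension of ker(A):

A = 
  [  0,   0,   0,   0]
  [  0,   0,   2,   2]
nullity(A) = 3

Row reduce:
Swap R1 ↔ R2
REF = 
  [  0,   0,   2,   2]
  [  0,   0,   0,   0]
Pivot columns: 3 → 1 pivot.
rank(A) = 1, so nullity(A) = 4 - 1 = 3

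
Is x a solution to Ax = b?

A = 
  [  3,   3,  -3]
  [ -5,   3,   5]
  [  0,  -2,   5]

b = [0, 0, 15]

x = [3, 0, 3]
Yes

Ax = [0, 0, 15] = b ✓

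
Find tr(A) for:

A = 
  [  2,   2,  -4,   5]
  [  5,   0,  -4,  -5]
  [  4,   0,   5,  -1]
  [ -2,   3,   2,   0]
7

tr(A) = 2 + 0 + 5 + 0 = 7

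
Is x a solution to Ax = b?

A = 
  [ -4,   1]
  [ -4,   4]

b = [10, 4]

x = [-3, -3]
No

Ax = [9, 0] ≠ b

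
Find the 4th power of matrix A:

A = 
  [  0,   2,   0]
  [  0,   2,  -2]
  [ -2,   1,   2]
A^4 = 
  [ 32,   8, -40]
  [ 40,  20, -48]
  [ -8, -16,  20]

A² = A·A:
A²[1,1] = (0)(0) + (2)(0) + (0)(-2) = 0
A²[1,2] = (0)(2) + (2)(2) + (0)(1) = 4
A²[1,3] = (0)(0) + (2)(-2) + (0)(2) = -4
A²[2,1] = (0)(0) + (2)(0) + (-2)(-2) = 4
A²[2,2] = (0)(2) + (2)(2) + (-2)(1) = 2
A²[2,3] = (0)(0) + (2)(-2) + (-2)(2) = -8
A²[3,1] = (-2)(0) + (1)(0) + (2)(-2) = -4
A²[3,2] = (-2)(2) + (1)(2) + (2)(1) = 0
A²[3,3] = (-2)(0) + (1)(-2) + (2)(2) = 2
A² = 
  [  0,   4,  -4]
  [  4,   2,  -8]
  [ -4,   0,   2]

A^3 = A^2·A:
A^3[1,1] = (0)(0) + (4)(0) + (-4)(-2) = 8
A^3[1,2] = (0)(2) + (4)(2) + (-4)(1) = 4
A^3[1,3] = (0)(0) + (4)(-2) + (-4)(2) = -16
A^3[2,1] = (4)(0) + (2)(0) + (-8)(-2) = 16
A^3[2,2] = (4)(2) + (2)(2) + (-8)(1) = 4
A^3[2,3] = (4)(0) + (2)(-2) + (-8)(2) = -20
A^3[3,1] = (-4)(0) + (0)(0) + (2)(-2) = -4
A^3[3,2] = (-4)(2) + (0)(2) + (2)(1) = -6
A^3[3,3] = (-4)(0) + (0)(-2) + (2)(2) = 4
A^3 = 
  [  8,   4, -16]
  [ 16,   4, -20]
  [ -4,  -6,   4]

A^4 = A^3·A:
A^4[1,1] = (8)(0) + (4)(0) + (-16)(-2) = 32
A^4[1,2] = (8)(2) + (4)(2) + (-16)(1) = 8
A^4[1,3] = (8)(0) + (4)(-2) + (-16)(2) = -40
A^4[2,1] = (16)(0) + (4)(0) + (-20)(-2) = 40
A^4[2,2] = (16)(2) + (4)(2) + (-20)(1) = 20
A^4[2,3] = (16)(0) + (4)(-2) + (-20)(2) = -48
A^4[3,1] = (-4)(0) + (-6)(0) + (4)(-2) = -8
A^4[3,2] = (-4)(2) + (-6)(2) + (4)(1) = -16
A^4[3,3] = (-4)(0) + (-6)(-2) + (4)(2) = 20
A^4 = 
  [ 32,   8, -40]
  [ 40,  20, -48]
  [ -8, -16,  20]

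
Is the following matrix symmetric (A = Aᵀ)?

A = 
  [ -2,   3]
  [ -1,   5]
No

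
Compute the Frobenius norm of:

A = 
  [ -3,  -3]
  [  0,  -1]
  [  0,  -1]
||A||_F = 4.472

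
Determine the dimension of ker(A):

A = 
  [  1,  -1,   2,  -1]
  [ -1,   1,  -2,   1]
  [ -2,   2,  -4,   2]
nullity(A) = 3

Row reduce:
R2 → R2 + (1)·R1
R3 → R3 + (2)·R1
REF = 
  [  1,  -1,   2,  -1]
  [  0,   0,   0,   0]
  [  0,   0,   0,   0]
Pivot columns: 1 → 1 pivot.
rank(A) = 1, so nullity(A) = 4 - 1 = 3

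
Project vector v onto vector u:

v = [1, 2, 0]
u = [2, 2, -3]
v·u = (1)(2) + (2)(2) + (0)(-3) = 6
u·u = (2)² + (2)² + (-3)² = 17
proj_u(v) = (v·u / u·u) × u = (6/17) × u

proj_u(v) = [12/17, 12/17, -18/17]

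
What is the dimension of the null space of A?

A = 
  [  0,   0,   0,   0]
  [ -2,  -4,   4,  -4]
nullity(A) = 3

Row reduce:
Swap R1 ↔ R2
REF = 
  [ -2,  -4,   4,  -4]
  [  0,   0,   0,   0]
Pivot columns: 1 → 1 pivot.
rank(A) = 1, so nullity(A) = 4 - 1 = 3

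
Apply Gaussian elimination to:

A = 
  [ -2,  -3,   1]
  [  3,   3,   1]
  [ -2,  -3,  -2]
Row operations:
R2 → R2 + (3/2)·R1
R3 → R3 - (1)·R1

Resulting echelon form:
REF = 
  [  -2,   -3,    1]
  [   0, -3/2,  5/2]
  [   0,    0,   -3]

Rank = 3 (number of non-zero pivot rows).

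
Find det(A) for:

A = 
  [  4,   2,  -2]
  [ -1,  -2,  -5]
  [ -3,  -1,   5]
-10

Cofactor expansion along row 1:
det(A) = (4)·((-2)(5) - (-5)(-1)) - (2)·((-1)(5) - (-5)(-3)) + (-2)·((-1)(-1) - (-2)(-3))
  = (4)(-15) - (2)(-20) + (-2)(-5)
  = -10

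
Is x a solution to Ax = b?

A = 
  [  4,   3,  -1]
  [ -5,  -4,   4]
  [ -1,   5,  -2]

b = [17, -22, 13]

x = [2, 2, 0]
No

Ax = [14, -18, 8] ≠ b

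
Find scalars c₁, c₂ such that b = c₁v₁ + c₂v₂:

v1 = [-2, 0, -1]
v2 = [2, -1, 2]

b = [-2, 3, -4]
c1 = -2, c2 = -3

b = -2·v1 + -3·v2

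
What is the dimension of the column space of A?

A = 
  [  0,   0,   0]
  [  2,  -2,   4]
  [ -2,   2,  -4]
Row reduce:
Swap R1 ↔ R2
R3 → R3 + (1)·R1
REF = 
  [  2,  -2,   4]
  [  0,   0,   0]
  [  0,   0,   0]
Pivot columns: 1 → 1 pivot.
dim(Col(A)) = number of pivot columns = 1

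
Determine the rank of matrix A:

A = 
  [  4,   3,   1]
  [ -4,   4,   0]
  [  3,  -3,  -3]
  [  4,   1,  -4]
Row reduce:
R2 → R2 + (1)·R1
R3 → R3 - (3/4)·R1
R4 → R4 - (1)·R1
R3 → R3 + (3/4)·R2
R4 → R4 + (2/7)·R2
R4 → R4 - (11/7)·R3
REF = 
  [  4,   3,   1]
  [  0,   7,   1]
  [  0,   0,  -3]
  [  0,   0,   0]
Pivot columns: 1, 2, 3 → 3 pivots.

rank(A) = 3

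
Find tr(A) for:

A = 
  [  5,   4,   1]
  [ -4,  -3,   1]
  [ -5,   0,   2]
4

tr(A) = 5 + -3 + 2 = 4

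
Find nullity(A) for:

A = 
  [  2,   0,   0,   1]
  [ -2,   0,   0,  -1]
nullity(A) = 3

Row reduce:
R2 → R2 + (1)·R1
REF = 
  [  2,   0,   0,   1]
  [  0,   0,   0,   0]
Pivot columns: 1 → 1 pivot.
rank(A) = 1, so nullity(A) = 4 - 1 = 3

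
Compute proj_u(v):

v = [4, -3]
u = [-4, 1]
proj_u(v) = [76/17, -19/17]

v·u = (4)(-4) + (-3)(1) = -19
u·u = (-4)² + (1)² = 17
proj_u(v) = (v·u / u·u) × u = (-19/17) × u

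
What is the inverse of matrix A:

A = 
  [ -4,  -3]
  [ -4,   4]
det(A) = (-4)(4) - (-3)(-4) = -28
For a 2×2 matrix, A⁻¹ = (1/det(A)) · [[d, -b], [-c, a]]
    = (-1/28) · [[4, 3], [4, -4]]

A⁻¹ = 
  [ -1/7, -3/28]
  [ -1/7,   1/7]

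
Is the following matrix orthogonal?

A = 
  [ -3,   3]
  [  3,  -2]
No

AᵀA = 
  [ 18, -15]
  [-15,  13]
≠ I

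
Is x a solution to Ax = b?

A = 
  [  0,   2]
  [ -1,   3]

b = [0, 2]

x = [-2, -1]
No

Ax = [-2, -1] ≠ b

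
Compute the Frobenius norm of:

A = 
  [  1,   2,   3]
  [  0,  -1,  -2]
||A||_F = 4.359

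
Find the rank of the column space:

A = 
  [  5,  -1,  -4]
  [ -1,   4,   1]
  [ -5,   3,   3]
dim(Col(A)) = 3

Row reduce:
R2 → R2 + (1/5)·R1
R3 → R3 + (1)·R1
R3 → R3 - (10/19)·R2
REF = 
  [     5,     -1,     -4]
  [     0,   19/5,    1/5]
  [     0,      0, -21/19]
Pivot columns: 1, 2, 3 → 3 pivots.
dim(Col(A)) = number of pivot columns = 3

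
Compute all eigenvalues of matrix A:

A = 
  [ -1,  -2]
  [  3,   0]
λ = (-1 + i√23)/2, (-1 - i√23)/2  (≈ -0.5 + 2.398i, -0.5 - 2.398i)

tr(A) = -1, det(A) = 6
Characteristic polynomial: λ² - tr(A)λ + det(A) = λ² + λ + 6
λ² + λ + 6 = 0  ⇒  λ = (-1 ± √((1)² - 4·(6)))/2 = (-1 ± √(-23))/2
  = (-1 + i√23)/2,  (-1 - i√23)/2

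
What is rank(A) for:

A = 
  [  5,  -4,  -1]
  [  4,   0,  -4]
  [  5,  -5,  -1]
Row reduce:
R2 → R2 - (4/5)·R1
R3 → R3 - (1)·R1
R3 → R3 + (5/16)·R2
REF = 
  [    5,    -4,    -1]
  [    0,  16/5, -16/5]
  [    0,     0,    -1]
Pivot columns: 1, 2, 3 → 3 pivots.

rank(A) = 3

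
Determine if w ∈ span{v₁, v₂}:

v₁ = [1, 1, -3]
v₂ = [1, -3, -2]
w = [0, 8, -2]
Yes

Form the augmented matrix and row-reduce:
[v₁|v₂|w] = 
  [  1,   1,   0]
  [  1,  -3,   8]
  [ -3,  -2,  -2]
R2 → R2 - (1)·R1
R3 → R3 + (3)·R1
R3 → R3 + (1/4)·R2
REF = 
  [  1,   1,   0]
  [  0,  -4,   8]
  [  0,   0,   0]

No row of the form [0 0 | nonzero], so the system is consistent. Back-substitution gives c₁ = 2, c₂ = -2: w = (2)·v₁ + (-2)·v₂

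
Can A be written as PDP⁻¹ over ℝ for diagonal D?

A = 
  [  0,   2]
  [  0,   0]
No

tr(A) = 0, det(A) = 0
Characteristic polynomial: λ² - tr(A)λ + det(A) = λ²
λ² = λ²
Eigenvalues: 0, 0
λ=0: alg. mult. = 2, geom. mult. = 2 - rank(A - (0)I) = 2 - 1 = 1
Sum of geometric multiplicities = 1 < n = 2, so there aren't enough independent eigenvectors.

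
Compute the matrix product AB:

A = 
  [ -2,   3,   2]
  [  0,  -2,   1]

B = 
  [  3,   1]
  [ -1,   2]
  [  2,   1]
AB = 
  [ -5,   6]
  [  4,  -3]

A is 2×3 and B is 3×2, so AB is 2×2. Each entry is (row of A)·(column of B):
AB[1,1] = (-2)(3) + (3)(-1) + (2)(2) = -5
AB[1,2] = (-2)(1) + (3)(2) + (2)(1) = 6
AB[2,1] = (0)(3) + (-2)(-1) + (1)(2) = 4
AB[2,2] = (0)(1) + (-2)(2) + (1)(1) = -3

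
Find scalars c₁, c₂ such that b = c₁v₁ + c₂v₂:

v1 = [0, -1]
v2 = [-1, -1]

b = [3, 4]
c1 = -1, c2 = -3

b = -1·v1 + -3·v2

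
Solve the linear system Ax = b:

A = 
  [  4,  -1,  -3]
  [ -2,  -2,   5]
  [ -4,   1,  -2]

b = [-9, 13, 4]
x = [-2, -2, 1]

Row reduce the augmented matrix [A|b]:
R2 → R2 + (1/2)·R1
R3 → R3 + (1)·R1
REF = 
  [   4,   -1,   -3,   -9]
  [   0, -5/2,  7/2, 17/2]
  [   0,    0,   -5,   -5]

Back-substitution:
x₃ = (-5) / (-5) = 1
x₂ = (17/2 - (7/2)(1)) / (-5/2) = -2
x₁ = (-9 - (-1)(-2) - (-3)(1)) / 4 = -2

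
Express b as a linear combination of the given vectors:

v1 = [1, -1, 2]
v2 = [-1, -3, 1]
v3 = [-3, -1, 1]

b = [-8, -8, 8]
c1 = 2, c2 = 1, c3 = 3

b = 2·v1 + 1·v2 + 3·v3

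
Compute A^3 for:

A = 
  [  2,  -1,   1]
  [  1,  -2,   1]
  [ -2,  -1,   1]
A^3 = 
  [ -3,  -1,   2]
  [ -2,  -2,   0]
  [ -7,   3,  -6]

A² = A·A:
A²[1,1] = (2)(2) + (-1)(1) + (1)(-2) = 1
A²[1,2] = (2)(-1) + (-1)(-2) + (1)(-1) = -1
A²[1,3] = (2)(1) + (-1)(1) + (1)(1) = 2
A²[2,1] = (1)(2) + (-2)(1) + (1)(-2) = -2
A²[2,2] = (1)(-1) + (-2)(-2) + (1)(-1) = 2
A²[2,3] = (1)(1) + (-2)(1) + (1)(1) = 0
A²[3,1] = (-2)(2) + (-1)(1) + (1)(-2) = -7
A²[3,2] = (-2)(-1) + (-1)(-2) + (1)(-1) = 3
A²[3,3] = (-2)(1) + (-1)(1) + (1)(1) = -2
A² = 
  [  1,  -1,   2]
  [ -2,   2,   0]
  [ -7,   3,  -2]

A^3 = A^2·A:
A^3[1,1] = (1)(2) + (-1)(1) + (2)(-2) = -3
A^3[1,2] = (1)(-1) + (-1)(-2) + (2)(-1) = -1
A^3[1,3] = (1)(1) + (-1)(1) + (2)(1) = 2
A^3[2,1] = (-2)(2) + (2)(1) + (0)(-2) = -2
A^3[2,2] = (-2)(-1) + (2)(-2) + (0)(-1) = -2
A^3[2,3] = (-2)(1) + (2)(1) + (0)(1) = 0
A^3[3,1] = (-7)(2) + (3)(1) + (-2)(-2) = -7
A^3[3,2] = (-7)(-1) + (3)(-2) + (-2)(-1) = 3
A^3[3,3] = (-7)(1) + (3)(1) + (-2)(1) = -6
A^3 = 
  [ -3,  -1,   2]
  [ -2,  -2,   0]
  [ -7,   3,  -6]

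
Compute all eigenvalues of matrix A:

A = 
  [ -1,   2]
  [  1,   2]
λ = (1 + √17)/2, (1 - √17)/2  (≈ 2.562, -1.562)

tr(A) = 1, det(A) = -4
Characteristic polynomial: λ² - tr(A)λ + det(A) = λ² - λ - 4
λ² - λ - 4 = 0  ⇒  λ = (1 ± √((-1)² - 4·(-4)))/2 = (1 ± √(17))/2
  = (1 + √17)/2,  (1 - √17)/2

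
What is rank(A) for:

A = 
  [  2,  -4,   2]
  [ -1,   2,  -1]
rank(A) = 1

Row reduce:
R2 → R2 + (1/2)·R1
REF = 
  [  2,  -4,   2]
  [  0,   0,   0]
Pivot columns: 1 → 1 pivot.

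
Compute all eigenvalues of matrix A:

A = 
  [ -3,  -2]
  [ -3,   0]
λ = (-3 + √33)/2, (-3 - √33)/2  (≈ 1.372, -4.372)

tr(A) = -3, det(A) = -6
Characteristic polynomial: λ² - tr(A)λ + det(A) = λ² + 3λ - 6
λ² + 3λ - 6 = 0  ⇒  λ = (-3 ± √((3)² - 4·(-6)))/2 = (-3 ± √(33))/2
  = (-3 + √33)/2,  (-3 - √33)/2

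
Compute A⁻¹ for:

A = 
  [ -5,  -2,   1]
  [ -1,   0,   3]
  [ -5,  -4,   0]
det(A) = (-5)·((0)(0) - (3)(-4)) - (-2)·((-1)(0) - (3)(-5)) + (1)·((-1)(-4) - (0)(-5))
  = (-5)(12) - (-2)(15) + (1)(4)
  = -26
det(A) = -26 ≠ 0, so A is invertible.

Cofactors Cᵢⱼ = (-1)ⁱ⁺ʲ·Mᵢⱼ:
C = 
  [ 12, -15,   4]
  [ -4,   5, -10]
  [ -6,  14,  -2]

adj(A) = Cᵀ:
adj(A) = 
  [ 12,  -4,  -6]
  [-15,   5,  14]
  [  4, -10,  -2]

A⁻¹ = (-1/26) · adj(A):
A⁻¹ = 
  [-6/13,  2/13,  3/13]
  [15/26, -5/26, -7/13]
  [-2/13,  5/13,  1/13]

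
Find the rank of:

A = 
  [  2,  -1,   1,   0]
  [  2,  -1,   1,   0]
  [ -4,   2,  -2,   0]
Row reduce:
R2 → R2 - (1)·R1
R3 → R3 + (2)·R1
REF = 
  [  2,  -1,   1,   0]
  [  0,   0,   0,   0]
  [  0,   0,   0,   0]
Pivot columns: 1 → 1 pivot.

rank(A) = 1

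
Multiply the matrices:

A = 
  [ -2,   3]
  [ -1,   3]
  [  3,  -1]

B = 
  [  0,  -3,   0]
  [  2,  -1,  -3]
A is 3×2 and B is 2×3, so AB is 3×3. Each entry is (row of A)·(column of B):
AB[1,1] = (-2)(0) + (3)(2) = 6
AB[1,2] = (-2)(-3) + (3)(-1) = 3
AB[1,3] = (-2)(0) + (3)(-3) = -9
AB[2,1] = (-1)(0) + (3)(2) = 6
AB[2,2] = (-1)(-3) + (3)(-1) = 0
AB[2,3] = (-1)(0) + (3)(-3) = -9
AB[3,1] = (3)(0) + (-1)(2) = -2
AB[3,2] = (3)(-3) + (-1)(-1) = -8
AB[3,3] = (3)(0) + (-1)(-3) = 3

AB = 
  [  6,   3,  -9]
  [  6,   0,  -9]
  [ -2,  -8,   3]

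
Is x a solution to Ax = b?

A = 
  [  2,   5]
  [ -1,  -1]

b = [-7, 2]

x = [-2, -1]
No

Ax = [-9, 3] ≠ b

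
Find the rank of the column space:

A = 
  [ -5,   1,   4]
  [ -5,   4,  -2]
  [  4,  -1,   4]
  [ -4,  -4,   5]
dim(Col(A)) = 3

Row reduce:
R2 → R2 - (1)·R1
R3 → R3 + (4/5)·R1
R4 → R4 - (4/5)·R1
R3 → R3 + (1/15)·R2
R4 → R4 + (8/5)·R2
R4 → R4 + (39/34)·R3
REF = 
  [  -5,    1,    4]
  [   0,    3,   -6]
  [   0,    0, 34/5]
  [   0,    0,    0]
Pivot columns: 1, 2, 3 → 3 pivots.
dim(Col(A)) = number of pivot columns = 3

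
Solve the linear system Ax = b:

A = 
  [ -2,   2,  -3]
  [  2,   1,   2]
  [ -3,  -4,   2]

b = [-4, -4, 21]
Row reduce the augmented matrix [A|b]:
R2 → R2 + (1)·R1
R3 → R3 - (3/2)·R1
R3 → R3 + (7/3)·R2
REF = 
  [  -2,    2,   -3,   -4]
  [   0,    3,   -1,   -8]
  [   0,    0, 25/6, 25/3]

Back-substitution:
x₃ = (25/3) / (25/6) = 2
x₂ = (-8 - (-1)(2)) / 3 = -2
x₁ = (-4 - (2)(-2) - (-3)(2)) / (-2) = -3

x = [-3, -2, 2]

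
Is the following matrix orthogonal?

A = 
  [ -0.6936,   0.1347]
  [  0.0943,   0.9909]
No

AᵀA = 
  [  0.4900,   0]
  [  0,   1]
≠ I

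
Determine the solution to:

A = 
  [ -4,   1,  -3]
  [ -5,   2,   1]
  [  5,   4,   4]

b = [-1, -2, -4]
Row reduce the augmented matrix [A|b]:
R2 → R2 - (5/4)·R1
R3 → R3 + (5/4)·R1
R3 → R3 - (7)·R2
REF = 
  [  -4,    1,   -3,   -1]
  [   0,  3/4, 19/4, -3/4]
  [   0,    0,  -33,    0]

Back-substitution:
x₃ = 0 / (-33) = 0
x₂ = (-3/4 - (19/4)(0)) / (3/4) = -1
x₁ = (-1 - (1)(-1) - (-3)(0)) / (-4) = 0

x = [0, -1, 0]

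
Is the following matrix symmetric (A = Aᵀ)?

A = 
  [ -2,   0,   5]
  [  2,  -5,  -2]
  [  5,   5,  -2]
No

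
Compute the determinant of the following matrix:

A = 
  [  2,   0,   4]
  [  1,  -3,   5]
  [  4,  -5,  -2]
Cofactor expansion along row 1:
det(A) = (2)·((-3)(-2) - (5)(-5)) - (0)·((1)(-2) - (5)(4)) + (4)·((1)(-5) - (-3)(4))
  = (2)(31) - (0)(-22) + (4)(7)
  = 90

det(A) = 90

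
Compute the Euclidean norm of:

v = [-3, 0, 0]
3

||v||₂ = √((-3)² + (0)² + (0)²) = √9 = 3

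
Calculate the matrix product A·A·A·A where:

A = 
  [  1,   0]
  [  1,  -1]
A² = A·A:
A²[1,1] = (1)(1) + (0)(1) = 1
A²[1,2] = (1)(0) + (0)(-1) = 0
A²[2,1] = (1)(1) + (-1)(1) = 0
A²[2,2] = (1)(0) + (-1)(-1) = 1
A² = 
  [  1,   0]
  [  0,   1]

A^3 = A^2·A:
A^3[1,1] = (1)(1) + (0)(1) = 1
A^3[1,2] = (1)(0) + (0)(-1) = 0
A^3[2,1] = (0)(1) + (1)(1) = 1
A^3[2,2] = (0)(0) + (1)(-1) = -1
A^3 = 
  [  1,   0]
  [  1,  -1]

A^4 = A^3·A:
A^4[1,1] = (1)(1) + (0)(1) = 1
A^4[1,2] = (1)(0) + (0)(-1) = 0
A^4[2,1] = (1)(1) + (-1)(1) = 0
A^4[2,2] = (1)(0) + (-1)(-1) = 1
A^4 = 
  [  1,   0]
  [  0,   1]

Therefore
A^4 = 
  [  1,   0]
  [  0,   1]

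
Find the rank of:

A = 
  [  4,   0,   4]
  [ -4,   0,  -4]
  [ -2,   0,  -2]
Row reduce:
R2 → R2 + (1)·R1
R3 → R3 + (1/2)·R1
REF = 
  [  4,   0,   4]
  [  0,   0,   0]
  [  0,   0,   0]
Pivot columns: 1 → 1 pivot.

rank(A) = 1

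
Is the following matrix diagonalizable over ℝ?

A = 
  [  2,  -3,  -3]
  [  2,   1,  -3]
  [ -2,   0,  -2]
No

Characteristic polynomial: det(λI - A) = λ³ - λ² - 4λ + 40
By the rational root theorem any rational root is an integer dividing 40; none of those is a root, so p(λ) has no rational roots and hence (being an irreducible cubic) no repeated roots.
Discriminant of the cubic: Δ = -39888
Δ < 0 ⇒ one real eigenvalue and a complex-conjugate pair: λ ≈ -3.471, 2.236 + 2.554i, 2.236 - 2.554i
Has complex eigenvalues (not diagonalizable over ℝ).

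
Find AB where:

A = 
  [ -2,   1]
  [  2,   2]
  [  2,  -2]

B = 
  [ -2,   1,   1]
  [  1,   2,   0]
AB = 
  [  5,   0,  -2]
  [ -2,   6,   2]
  [ -6,  -2,   2]

A is 3×2 and B is 2×3, so AB is 3×3. Each entry is (row of A)·(column of B):
AB[1,1] = (-2)(-2) + (1)(1) = 5
AB[1,2] = (-2)(1) + (1)(2) = 0
AB[1,3] = (-2)(1) + (1)(0) = -2
AB[2,1] = (2)(-2) + (2)(1) = -2
AB[2,2] = (2)(1) + (2)(2) = 6
AB[2,3] = (2)(1) + (2)(0) = 2
AB[3,1] = (2)(-2) + (-2)(1) = -6
AB[3,2] = (2)(1) + (-2)(2) = -2
AB[3,3] = (2)(1) + (-2)(0) = 2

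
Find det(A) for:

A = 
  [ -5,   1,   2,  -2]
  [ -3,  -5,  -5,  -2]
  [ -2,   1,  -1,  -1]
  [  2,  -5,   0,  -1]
Cofactor expansion along row 1: det(A) = a₁₁M₁₁ - a₁₂M₁₂ + a₁₃M₁₃ - a₁₄M₁₄

M₁₁ = det[[-5, -5, -2]; [1, -1, -1]; [-5, 0, -1]]
  = (-5)·((-1)(-1) - (-1)(0)) - (-5)·((1)(-1) - (-1)(-5)) + (-2)·((1)(0) - (-1)(-5))
  = (-5)(1) - (-5)(-6) + (-2)(-5)
  = -25
M₁₂ = det[[-3, -5, -2]; [-2, -1, -1]; [2, 0, -1]]
  = (-3)·((-1)(-1) - (-1)(0)) - (-5)·((-2)(-1) - (-1)(2)) + (-2)·((-2)(0) - (-1)(2))
  = (-3)(1) - (-5)(4) + (-2)(2)
  = 13
M₁₃ = det[[-3, -5, -2]; [-2, 1, -1]; [2, -5, -1]]
  = (-3)·((1)(-1) - (-1)(-5)) - (-5)·((-2)(-1) - (-1)(2)) + (-2)·((-2)(-5) - (1)(2))
  = (-3)(-6) - (-5)(4) + (-2)(8)
  = 22
M₁₄ = det[[-3, -5, -5]; [-2, 1, -1]; [2, -5, 0]]
  = (-3)·((1)(0) - (-1)(-5)) - (-5)·((-2)(0) - (-1)(2)) + (-5)·((-2)(-5) - (1)(2))
  = (-3)(-5) - (-5)(2) + (-5)(8)
  = -15

det(A) = (-5)(-25) - (1)(13) + (2)(22) - (-2)(-15) = 126

det(A) = 126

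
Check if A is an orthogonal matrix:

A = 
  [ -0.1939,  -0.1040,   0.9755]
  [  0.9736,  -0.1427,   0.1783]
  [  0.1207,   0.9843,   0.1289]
Yes

AᵀA = 
  [  1.0001,   0,   0]
  [  0,   1,   0]
  [  0,   0,   1]
≈ I (equal to I up to the 4-dp rounding of the entries)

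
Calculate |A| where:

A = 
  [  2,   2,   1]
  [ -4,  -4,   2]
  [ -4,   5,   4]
Cofactor expansion along row 1:
det(A) = (2)·((-4)(4) - (2)(5)) - (2)·((-4)(4) - (2)(-4)) + (1)·((-4)(5) - (-4)(-4))
  = (2)(-26) - (2)(-8) + (1)(-36)
  = -72

det(A) = -72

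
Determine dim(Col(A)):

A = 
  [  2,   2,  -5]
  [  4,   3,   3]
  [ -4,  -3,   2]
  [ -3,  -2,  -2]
Row reduce:
R2 → R2 - (2)·R1
R3 → R3 + (2)·R1
R4 → R4 + (3/2)·R1
R3 → R3 + (1)·R2
R4 → R4 + (1)·R2
R4 → R4 - (7/10)·R3
REF = 
  [  2,   2,  -5]
  [  0,  -1,  13]
  [  0,   0,   5]
  [  0,   0,   0]
Pivot columns: 1, 2, 3 → 3 pivots.
dim(Col(A)) = number of pivot columns = 3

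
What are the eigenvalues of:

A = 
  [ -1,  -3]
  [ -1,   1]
λ = 2, -2

tr(A) = 0, det(A) = -4
Characteristic polynomial: λ² - tr(A)λ + det(A) = λ² - 4
λ² - 4 = (λ + 2)(λ - 2)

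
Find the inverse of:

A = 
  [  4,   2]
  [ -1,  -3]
det(A) = (4)(-3) - (2)(-1) = -10
For a 2×2 matrix, A⁻¹ = (1/det(A)) · [[d, -b], [-c, a]]
    = (-1/10) · [[-3, -2], [1, 4]]

A⁻¹ = 
  [ 3/10,   1/5]
  [-1/10,  -2/5]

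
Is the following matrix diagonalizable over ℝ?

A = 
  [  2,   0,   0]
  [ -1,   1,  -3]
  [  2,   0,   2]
No

Characteristic polynomial: det(λI - A) = λ³ - 5λ² + 8λ - 4
Testing integer divisors of the constant term: p(1) = 0, so (λ - 1) is a factor:
p(λ) = (λ - 1)(λ² - 4λ + 4)
λ² - 4λ + 4 = (λ - 2)²
Eigenvalues: 1, 2, 2
λ=1: alg. mult. = 1, geom. mult. = 3 - rank(A - (1)I) = 3 - 2 = 1
λ=2: alg. mult. = 2, geom. mult. = 3 - rank(A - (2)I) = 3 - 2 = 1
Sum of geometric multiplicities = 2 < n = 3, so there aren't enough independent eigenvectors.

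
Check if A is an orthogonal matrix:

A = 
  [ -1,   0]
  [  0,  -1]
Yes

AᵀA = 
  [  1,   0]
  [  0,   1]
= I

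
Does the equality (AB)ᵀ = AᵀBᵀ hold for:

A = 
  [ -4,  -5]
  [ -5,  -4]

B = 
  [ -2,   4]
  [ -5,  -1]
No

(AB)ᵀ = 
  [ 33,  30]
  [-11, -16]

AᵀBᵀ = 
  [-12,  25]
  [ -6,  29]

The two matrices differ, so (AB)ᵀ ≠ AᵀBᵀ in general. The correct identity is (AB)ᵀ = BᵀAᵀ.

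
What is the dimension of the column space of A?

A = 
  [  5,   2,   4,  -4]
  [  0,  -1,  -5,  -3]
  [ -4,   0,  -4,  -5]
dim(Col(A)) = 3

Row reduce:
R3 → R3 + (4/5)·R1
R3 → R3 + (8/5)·R2
REF = 
  [    5,     2,     4,    -4]
  [    0,    -1,    -5,    -3]
  [    0,     0, -44/5,   -13]
Pivot columns: 1, 2, 3 → 3 pivots.
dim(Col(A)) = number of pivot columns = 3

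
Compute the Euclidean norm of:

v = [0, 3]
3

||v||₂ = √((0)² + (3)²) = √9 = 3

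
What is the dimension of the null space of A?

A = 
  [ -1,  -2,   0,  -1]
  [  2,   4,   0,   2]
nullity(A) = 3

Row reduce:
R2 → R2 + (2)·R1
REF = 
  [ -1,  -2,   0,  -1]
  [  0,   0,   0,   0]
Pivot columns: 1 → 1 pivot.
rank(A) = 1, so nullity(A) = 4 - 1 = 3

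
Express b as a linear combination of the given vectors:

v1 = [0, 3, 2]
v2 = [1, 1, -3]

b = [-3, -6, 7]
c1 = -1, c2 = -3

b = -1·v1 + -3·v2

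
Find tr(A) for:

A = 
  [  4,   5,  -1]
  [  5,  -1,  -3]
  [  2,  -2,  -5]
-2

tr(A) = 4 + -1 + -5 = -2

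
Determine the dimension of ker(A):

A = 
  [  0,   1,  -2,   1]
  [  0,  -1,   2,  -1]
nullity(A) = 3

Row reduce:
R2 → R2 + (1)·R1
REF = 
  [  0,   1,  -2,   1]
  [  0,   0,   0,   0]
Pivot columns: 2 → 1 pivot.
rank(A) = 1, so nullity(A) = 4 - 1 = 3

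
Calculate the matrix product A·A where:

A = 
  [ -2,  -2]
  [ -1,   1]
A² = A·A:
A²[1,1] = (-2)(-2) + (-2)(-1) = 6
A²[1,2] = (-2)(-2) + (-2)(1) = 2
A²[2,1] = (-1)(-2) + (1)(-1) = 1
A²[2,2] = (-1)(-2) + (1)(1) = 3
A² = 
  [  6,   2]
  [  1,   3]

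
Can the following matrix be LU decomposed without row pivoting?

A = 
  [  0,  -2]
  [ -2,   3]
No.
A[1,1] = 0 but A[2,1] = -2 ≠ 0. Any LU with L unit lower triangular has (LU)[1,1] = U[1,1] and (LU)[2,1] = L[2,1]·U[1,1]; matching A forces U[1,1] = 0, which then forces (LU)[2,1] = 0 ≠ -2. A row swap (pivoting) is required.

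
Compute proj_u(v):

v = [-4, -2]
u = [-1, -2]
proj_u(v) = [-8/5, -16/5]

v·u = (-4)(-1) + (-2)(-2) = 8
u·u = (-1)² + (-2)² = 5
proj_u(v) = (v·u / u·u) × u = (8/5) × u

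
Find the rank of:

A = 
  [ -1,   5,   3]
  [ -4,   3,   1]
Row reduce:
R2 → R2 - (4)·R1
REF = 
  [ -1,   5,   3]
  [  0, -17, -11]
Pivot columns: 1, 2 → 2 pivots.

rank(A) = 2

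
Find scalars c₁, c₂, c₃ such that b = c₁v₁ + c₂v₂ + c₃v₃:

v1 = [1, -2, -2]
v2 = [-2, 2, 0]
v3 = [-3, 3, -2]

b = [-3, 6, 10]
c1 = -3, c2 = 3, c3 = -2

b = -3·v1 + 3·v2 + -2·v3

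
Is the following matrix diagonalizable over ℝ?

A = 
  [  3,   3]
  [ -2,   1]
No

tr(A) = 4, det(A) = 9
Characteristic polynomial: λ² - tr(A)λ + det(A) = λ² - 4λ + 9
λ² - 4λ + 9 = 0  ⇒  λ = (4 ± √((-4)² - 4·(9)))/2 = (4 ± √(-20))/2
  = 2 + i√5,  2 - i√5
Eigenvalues: 2 + i√5, 2 - i√5  (≈ 2 + 2.236i, 2 - 2.236i)
Has complex eigenvalues (not diagonalizable over ℝ).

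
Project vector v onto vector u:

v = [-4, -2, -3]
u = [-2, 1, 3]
v·u = (-4)(-2) + (-2)(1) + (-3)(3) = -3
u·u = (-2)² + (1)² + (3)² = 14
proj_u(v) = (v·u / u·u) × u = (-3/14) × u

proj_u(v) = [3/7, -3/14, -9/14]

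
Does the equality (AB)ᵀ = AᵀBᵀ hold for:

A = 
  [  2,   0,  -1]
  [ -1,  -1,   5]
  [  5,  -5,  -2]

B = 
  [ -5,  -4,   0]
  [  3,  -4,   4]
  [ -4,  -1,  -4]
No

(AB)ᵀ = 
  [ -6, -18, -32]
  [ -7,   3,   2]
  [  4, -24, -12]

AᵀBᵀ = 
  [ -6,  30, -27]
  [  4, -16,  21]
  [-15, -31,   7]

The two matrices differ, so (AB)ᵀ ≠ AᵀBᵀ in general. The correct identity is (AB)ᵀ = BᵀAᵀ.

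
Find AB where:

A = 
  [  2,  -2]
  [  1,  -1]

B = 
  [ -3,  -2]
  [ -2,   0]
AB = 
  [ -2,  -4]
  [ -1,  -2]

A is 2×2 and B is 2×2, so AB is 2×2. Each entry is (row of A)·(column of B):
AB[1,1] = (2)(-3) + (-2)(-2) = -2
AB[1,2] = (2)(-2) + (-2)(0) = -4
AB[2,1] = (1)(-3) + (-1)(-2) = -1
AB[2,2] = (1)(-2) + (-1)(0) = -2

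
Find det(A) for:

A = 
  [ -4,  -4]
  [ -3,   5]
For a 2×2 matrix, det = ad - bc = (-4)(5) - (-4)(-3) = -32

det(A) = -32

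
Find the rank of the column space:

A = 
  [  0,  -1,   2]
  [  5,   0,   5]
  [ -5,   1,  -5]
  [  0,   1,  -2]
dim(Col(A)) = 3

Row reduce:
Swap R1 ↔ R2
R3 → R3 + (1)·R1
R3 → R3 + (1)·R2
R4 → R4 + (1)·R2
REF = 
  [  5,   0,   5]
  [  0,  -1,   2]
  [  0,   0,   2]
  [  0,   0,   0]
Pivot columns: 1, 2, 3 → 3 pivots.
dim(Col(A)) = number of pivot columns = 3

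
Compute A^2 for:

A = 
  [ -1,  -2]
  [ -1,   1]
A² = A·A:
A²[1,1] = (-1)(-1) + (-2)(-1) = 3
A²[1,2] = (-1)(-2) + (-2)(1) = 0
A²[2,1] = (-1)(-1) + (1)(-1) = 0
A²[2,2] = (-1)(-2) + (1)(1) = 3
A² = 
  [  3,   0]
  [  0,   3]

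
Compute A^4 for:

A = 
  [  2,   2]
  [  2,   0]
A^4 = 
  [ 80,  48]
  [ 48,  32]

A² = A·A:
A²[1,1] = (2)(2) + (2)(2) = 8
A²[1,2] = (2)(2) + (2)(0) = 4
A²[2,1] = (2)(2) + (0)(2) = 4
A²[2,2] = (2)(2) + (0)(0) = 4
A² = 
  [  8,   4]
  [  4,   4]

A^3 = A^2·A:
A^3[1,1] = (8)(2) + (4)(2) = 24
A^3[1,2] = (8)(2) + (4)(0) = 16
A^3[2,1] = (4)(2) + (4)(2) = 16
A^3[2,2] = (4)(2) + (4)(0) = 8
A^3 = 
  [ 24,  16]
  [ 16,   8]

A^4 = A^3·A:
A^4[1,1] = (24)(2) + (16)(2) = 80
A^4[1,2] = (24)(2) + (16)(0) = 48
A^4[2,1] = (16)(2) + (8)(2) = 48
A^4[2,2] = (16)(2) + (8)(0) = 32
A^4 = 
  [ 80,  48]
  [ 48,  32]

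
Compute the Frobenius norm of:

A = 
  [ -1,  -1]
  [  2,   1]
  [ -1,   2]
||A||_F = 3.464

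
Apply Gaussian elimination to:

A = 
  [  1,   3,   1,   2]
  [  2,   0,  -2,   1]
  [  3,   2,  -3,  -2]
Row operations:
R2 → R2 - (2)·R1
R3 → R3 - (3)·R1
R3 → R3 - (7/6)·R2

Resulting echelon form:
REF = 
  [   1,    3,    1,    2]
  [   0,   -6,   -4,   -3]
  [   0,    0, -4/3, -9/2]

Rank = 3 (number of non-zero pivot rows).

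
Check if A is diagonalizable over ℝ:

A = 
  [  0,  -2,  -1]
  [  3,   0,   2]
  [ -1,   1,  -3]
No

Characteristic polynomial: det(λI - A) = λ³ + 3λ² + 3λ + 17
By the rational root theorem any rational root is an integer dividing 17; none of those is a root, so p(λ) has no rational roots and hence (being an irreducible cubic) no repeated roots.
Discriminant of the cubic: Δ = -6912
Δ < 0 ⇒ one real eigenvalue and a complex-conjugate pair: λ ≈ -3.52, 0.2599 + 2.182i, 0.2599 - 2.182i
Has complex eigenvalues (not diagonalizable over ℝ).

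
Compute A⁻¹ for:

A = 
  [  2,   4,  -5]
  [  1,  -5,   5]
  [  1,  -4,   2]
det(A) = (2)·((-5)(2) - (5)(-4)) - (4)·((1)(2) - (5)(1)) + (-5)·((1)(-4) - (-5)(1))
  = (2)(10) - (4)(-3) + (-5)(1)
  = 27
det(A) = 27 ≠ 0, so A is invertible.

Cofactors Cᵢⱼ = (-1)ⁱ⁺ʲ·Mᵢⱼ:
C = 
  [ 10,   3,   1]
  [ 12,   9,  12]
  [ -5, -15, -14]

adj(A) = Cᵀ:
adj(A) = 
  [ 10,  12,  -5]
  [  3,   9, -15]
  [  1,  12, -14]

A⁻¹ = (1/27) · adj(A):
A⁻¹ = 
  [ 10/27,    4/9,  -5/27]
  [   1/9,    1/3,   -5/9]
  [  1/27,    4/9, -14/27]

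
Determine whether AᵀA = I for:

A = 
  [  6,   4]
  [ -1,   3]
No

AᵀA = 
  [ 37,  21]
  [ 21,  25]
≠ I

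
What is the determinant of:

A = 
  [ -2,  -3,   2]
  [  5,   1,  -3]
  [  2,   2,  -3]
-17

Cofactor expansion along row 1:
det(A) = (-2)·((1)(-3) - (-3)(2)) - (-3)·((5)(-3) - (-3)(2)) + (2)·((5)(2) - (1)(2))
  = (-2)(3) - (-3)(-9) + (2)(8)
  = -17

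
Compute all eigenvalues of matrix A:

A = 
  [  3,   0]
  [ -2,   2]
λ = 3, 2

tr(A) = 5, det(A) = 6
Characteristic polynomial: λ² - tr(A)λ + det(A) = λ² - 5λ + 6
λ² - 5λ + 6 = (λ - 2)(λ - 3)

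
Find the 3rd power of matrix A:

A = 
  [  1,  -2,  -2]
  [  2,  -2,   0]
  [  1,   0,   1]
A^3 = 
  [ -5,   6,   6]
  [ -6,   4,   0]
  [ -3,   0,  -5]

A² = A·A:
A²[1,1] = (1)(1) + (-2)(2) + (-2)(1) = -5
A²[1,2] = (1)(-2) + (-2)(-2) + (-2)(0) = 2
A²[1,3] = (1)(-2) + (-2)(0) + (-2)(1) = -4
A²[2,1] = (2)(1) + (-2)(2) + (0)(1) = -2
A²[2,2] = (2)(-2) + (-2)(-2) + (0)(0) = 0
A²[2,3] = (2)(-2) + (-2)(0) + (0)(1) = -4
A²[3,1] = (1)(1) + (0)(2) + (1)(1) = 2
A²[3,2] = (1)(-2) + (0)(-2) + (1)(0) = -2
A²[3,3] = (1)(-2) + (0)(0) + (1)(1) = -1
A² = 
  [ -5,   2,  -4]
  [ -2,   0,  -4]
  [  2,  -2,  -1]

A^3 = A^2·A:
A^3[1,1] = (-5)(1) + (2)(2) + (-4)(1) = -5
A^3[1,2] = (-5)(-2) + (2)(-2) + (-4)(0) = 6
A^3[1,3] = (-5)(-2) + (2)(0) + (-4)(1) = 6
A^3[2,1] = (-2)(1) + (0)(2) + (-4)(1) = -6
A^3[2,2] = (-2)(-2) + (0)(-2) + (-4)(0) = 4
A^3[2,3] = (-2)(-2) + (0)(0) + (-4)(1) = 0
A^3[3,1] = (2)(1) + (-2)(2) + (-1)(1) = -3
A^3[3,2] = (2)(-2) + (-2)(-2) + (-1)(0) = 0
A^3[3,3] = (2)(-2) + (-2)(0) + (-1)(1) = -5
A^3 = 
  [ -5,   6,   6]
  [ -6,   4,   0]
  [ -3,   0,  -5]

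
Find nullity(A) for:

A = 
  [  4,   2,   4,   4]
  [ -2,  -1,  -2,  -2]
nullity(A) = 3

Row reduce:
R2 → R2 + (1/2)·R1
REF = 
  [  4,   2,   4,   4]
  [  0,   0,   0,   0]
Pivot columns: 1 → 1 pivot.
rank(A) = 1, so nullity(A) = 4 - 1 = 3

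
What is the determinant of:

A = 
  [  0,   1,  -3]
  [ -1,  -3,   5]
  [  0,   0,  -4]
-4

Cofactor expansion along row 1:
det(A) = (0)·((-3)(-4) - (5)(0)) - (1)·((-1)(-4) - (5)(0)) + (-3)·((-1)(0) - (-3)(0))
  = (0)(12) - (1)(4) + (-3)(0)
  = -4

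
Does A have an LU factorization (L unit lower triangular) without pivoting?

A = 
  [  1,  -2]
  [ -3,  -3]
Yes.
A[1,1] = 1 ≠ 0, so Gaussian elimination proceeds without a row swap: multiplier ℓ₂₁ = (-3)/(1) = -3, and U[2,2] = -3 - (-3)(-2) = -9.
L = 
  [  1,   0]
  [ -3,   1]
U = 
  [  1,  -2]
  [  0,  -9]
Check row 2 of LU: [(-3)(1), (-3)(-2) + (-9)] = [-3, -3] = row 2 of A ✓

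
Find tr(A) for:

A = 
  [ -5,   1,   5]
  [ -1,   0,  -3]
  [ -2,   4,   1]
-4

tr(A) = -5 + 0 + 1 = -4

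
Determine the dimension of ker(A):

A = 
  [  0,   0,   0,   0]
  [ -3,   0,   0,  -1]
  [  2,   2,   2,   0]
nullity(A) = 2

Row reduce:
Swap R1 ↔ R2
R3 → R3 + (2/3)·R1
Swap R2 ↔ R3
REF = 
  [  -3,    0,    0,   -1]
  [   0,    2,    2, -2/3]
  [   0,    0,    0,    0]
Pivot columns: 1, 2 → 2 pivots.
rank(A) = 2, so nullity(A) = 4 - 2 = 2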